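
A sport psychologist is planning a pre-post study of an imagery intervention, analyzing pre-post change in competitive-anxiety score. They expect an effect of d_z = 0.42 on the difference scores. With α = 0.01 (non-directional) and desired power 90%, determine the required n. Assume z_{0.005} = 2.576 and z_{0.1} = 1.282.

n = 85 pairs

For a paired (one-sample on differences) test: n = ((z_{α/2} + z_β) / d)².
z_{α/2} + z_β = 2.576 + 1.282 = 3.858.
n = (3.858 / 0.42)² = 9.186² = 84.38.
Round up.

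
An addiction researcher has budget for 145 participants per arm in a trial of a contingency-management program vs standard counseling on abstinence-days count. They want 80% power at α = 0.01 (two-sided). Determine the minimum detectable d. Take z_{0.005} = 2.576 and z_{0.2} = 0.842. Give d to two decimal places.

For two independent groups of n = 145 each: d_min = (z_{α/2} + z_β)·√(2/n).
z-sum = 2.576 + 0.842 = 3.418.
d_min = 3.418 × √(2/145) = 3.418 × 0.1174 = 0.401.

d_min ≈ 0.40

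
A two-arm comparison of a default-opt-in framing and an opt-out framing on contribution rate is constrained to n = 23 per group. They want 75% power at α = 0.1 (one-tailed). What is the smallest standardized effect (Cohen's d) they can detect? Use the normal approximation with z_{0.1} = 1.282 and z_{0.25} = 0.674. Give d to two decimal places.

d_min ≈ 0.58

For two independent groups of n = 23 each: d_min = (z_{α} + z_β)·√(2/n).
z-sum = 1.282 + 0.674 = 1.956.
d_min = 1.956 × √(2/23) = 1.956 × 0.2949 = 0.577.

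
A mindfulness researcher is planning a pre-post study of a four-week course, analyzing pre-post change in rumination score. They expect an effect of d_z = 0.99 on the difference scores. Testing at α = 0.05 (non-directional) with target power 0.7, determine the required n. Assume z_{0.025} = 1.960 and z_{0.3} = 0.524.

n = 7 pairs

For a paired (one-sample on differences) test: n = ((z_{α/2} + z_β) / d)².
z_{α/2} + z_β = 1.960 + 0.524 = 2.484.
n = (2.484 / 0.99)² = 2.509² = 6.30.
Round up.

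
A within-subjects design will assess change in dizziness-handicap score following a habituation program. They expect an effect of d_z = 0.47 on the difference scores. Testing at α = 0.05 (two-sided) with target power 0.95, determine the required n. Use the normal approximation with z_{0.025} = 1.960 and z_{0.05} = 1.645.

For a paired (one-sample on differences) test: n = ((z_{α/2} + z_β) / d)².
z_{α/2} + z_β = 1.960 + 1.645 = 3.605.
n = (3.605 / 0.47)² = 7.670² = 58.83.
Round up.

n = 59 pairs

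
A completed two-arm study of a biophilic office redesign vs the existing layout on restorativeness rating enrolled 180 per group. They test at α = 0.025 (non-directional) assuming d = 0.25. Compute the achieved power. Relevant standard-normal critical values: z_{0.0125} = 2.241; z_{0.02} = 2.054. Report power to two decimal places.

For two equal groups, power = Φ(d·√(n/2) − z_{α/2}).
d·√(n/2) = 0.25 × √(180/2) = 0.25 × 9.487 = 2.372.
z_β = 2.372 − 2.241 = 0.131.
Power = Φ(0.131) = 0.552.

power ≈ 0.55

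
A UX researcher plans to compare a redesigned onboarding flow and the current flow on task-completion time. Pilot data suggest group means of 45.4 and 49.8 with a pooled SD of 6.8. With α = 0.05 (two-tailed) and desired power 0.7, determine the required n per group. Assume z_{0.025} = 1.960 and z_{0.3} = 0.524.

Cohen's d = |M₁ − M₂| / SD_pooled = |45.4 − 49.8| / 6.8 = 4.4 / 6.8 = 0.647.
For two independent groups with equal n: n = 2·((z_{α/2} + z_β) / d)².
z_{α/2} + z_β = 1.960 + 0.524 = 2.484.
n = 2 × (2.484 / 0.647)² = 2 × 3.839² = 2 × 14.74 = 29.5.
Round up to the next whole participant.

n = 30 per group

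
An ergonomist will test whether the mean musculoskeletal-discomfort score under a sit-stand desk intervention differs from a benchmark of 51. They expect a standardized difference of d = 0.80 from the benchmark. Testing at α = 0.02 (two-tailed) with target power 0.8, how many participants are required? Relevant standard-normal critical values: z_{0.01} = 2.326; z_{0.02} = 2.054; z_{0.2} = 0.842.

n = 16

For a one-sample test: n = ((z_{α/2} + z_β) / d)².
z_{α/2} + z_β = 2.326 + 0.842 = 3.168.
n = (3.168 / 0.80)² = 3.960² = 15.68.
Round up.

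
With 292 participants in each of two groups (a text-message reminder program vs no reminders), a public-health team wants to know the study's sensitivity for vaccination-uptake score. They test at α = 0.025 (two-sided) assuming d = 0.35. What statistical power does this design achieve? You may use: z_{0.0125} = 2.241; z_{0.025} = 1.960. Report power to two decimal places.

power ≈ 0.98

For two equal groups, power = Φ(d·√(n/2) − z_{α/2}).
d·√(n/2) = 0.35 × √(292/2) = 0.35 × 12.083 = 4.229.
z_β = 4.229 − 2.241 = 1.988.
Power = Φ(1.988) = 0.977.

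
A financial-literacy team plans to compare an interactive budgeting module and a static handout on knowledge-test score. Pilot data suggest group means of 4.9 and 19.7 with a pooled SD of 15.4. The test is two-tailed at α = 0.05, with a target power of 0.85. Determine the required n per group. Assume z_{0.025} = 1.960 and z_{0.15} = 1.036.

n = 20 per group

Cohen's d = |M₁ − M₂| / SD_pooled = |4.9 − 19.7| / 15.4 = 14.8 / 15.4 = 0.961.
For two independent groups with equal n: n = 2·((z_{α/2} + z_β) / d)².
z_{α/2} + z_β = 1.960 + 1.036 = 2.996.
n = 2 × (2.996 / 0.961)² = 2 × 3.118² = 2 × 9.72 = 19.4.
Round up to the next whole participant.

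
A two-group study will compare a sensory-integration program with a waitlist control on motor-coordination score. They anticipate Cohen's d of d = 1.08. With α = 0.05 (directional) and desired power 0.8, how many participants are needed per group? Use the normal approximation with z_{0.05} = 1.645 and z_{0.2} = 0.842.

n = 11 per group

For two independent groups with equal n: n = 2·((z_{α} + z_β) / d)².
z_{α} + z_β = 1.645 + 0.842 = 2.487.
n = 2 × (2.487 / 1.08)² = 2 × 2.303² = 2 × 5.30 = 10.6.
Round up to the next whole participant.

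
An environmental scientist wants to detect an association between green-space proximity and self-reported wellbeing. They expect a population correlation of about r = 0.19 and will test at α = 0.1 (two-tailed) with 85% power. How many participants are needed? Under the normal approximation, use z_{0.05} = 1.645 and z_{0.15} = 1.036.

Fisher's z: C = ½·ln((1+r)/(1−r)) = ½·ln(1.4691) = 0.1923.
n = ((z_{α/2} + z_β)/C)² + 3.
(1.645 + 1.036) / 0.1923 = 2.681 / 0.1923 = 13.942.
n = 13.942² + 3 = 194.37 + 3 = 197.4.
Round up.

n = 198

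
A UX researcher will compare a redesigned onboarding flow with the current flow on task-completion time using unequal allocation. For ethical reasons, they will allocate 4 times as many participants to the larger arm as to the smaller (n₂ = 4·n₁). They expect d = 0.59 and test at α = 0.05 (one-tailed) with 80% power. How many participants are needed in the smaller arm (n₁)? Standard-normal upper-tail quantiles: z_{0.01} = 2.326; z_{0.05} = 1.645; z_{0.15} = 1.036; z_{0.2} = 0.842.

With allocation ratio k = n₂/n₁ = 4, Var(x̄₁−x̄₂) = σ²(1/n₁ + 1/(k·n₁)) = σ²·(k+1)/(k·n₁).
So n₁ = (1 + 1/k)·((z_{α} + z_β)/d)² = 1.250 × (2.487/0.59)².
n₁ = 1.250 × 17.77 = 22.2.
Round up: n₁ = 23, giving n₂ = 4 × 23 = 92.

n₁ = 23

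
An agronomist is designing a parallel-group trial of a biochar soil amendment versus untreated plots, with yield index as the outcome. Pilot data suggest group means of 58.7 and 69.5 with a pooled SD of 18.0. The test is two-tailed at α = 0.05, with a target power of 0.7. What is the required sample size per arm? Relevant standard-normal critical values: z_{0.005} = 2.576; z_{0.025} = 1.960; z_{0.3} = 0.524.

n = 35 per group

Cohen's d = |M₁ − M₂| / SD_pooled = |58.7 − 69.5| / 18.0 = 10.8 / 18.0 = 0.600.
For two independent groups with equal n: n = 2·((z_{α/2} + z_β) / d)².
z_{α/2} + z_β = 1.960 + 0.524 = 2.484.
n = 2 × (2.484 / 0.600)² = 2 × 4.140² = 2 × 17.14 = 34.3.
Round up to the next whole participant.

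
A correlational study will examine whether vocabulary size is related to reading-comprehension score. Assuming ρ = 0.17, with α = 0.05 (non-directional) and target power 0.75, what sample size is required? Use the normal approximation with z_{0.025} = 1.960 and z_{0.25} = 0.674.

Fisher's z: C = ½·ln((1+r)/(1−r)) = ½·ln(1.4096) = 0.1717.
n = ((z_{α/2} + z_β)/C)² + 3.
(1.960 + 0.674) / 0.1717 = 2.634 / 0.1717 = 15.341.
n = 15.341² + 3 = 235.34 + 3 = 238.3.
Round up.

n = 239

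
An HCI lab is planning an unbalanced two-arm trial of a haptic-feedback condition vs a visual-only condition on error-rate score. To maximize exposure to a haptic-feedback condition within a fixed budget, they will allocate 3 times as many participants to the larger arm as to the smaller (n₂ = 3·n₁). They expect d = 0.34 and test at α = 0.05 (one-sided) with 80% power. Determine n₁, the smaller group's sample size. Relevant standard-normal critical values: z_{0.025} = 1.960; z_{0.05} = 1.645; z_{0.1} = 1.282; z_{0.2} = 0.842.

With allocation ratio k = n₂/n₁ = 3, Var(x̄₁−x̄₂) = σ²(1/n₁ + 1/(k·n₁)) = σ²·(k+1)/(k·n₁).
So n₁ = (1 + 1/k)·((z_{α} + z_β)/d)² = 1.333 × (2.487/0.34)².
n₁ = 1.333 × 53.50 = 71.3.
Round up: n₁ = 72, giving n₂ = 3 × 72 = 216.

n₁ = 72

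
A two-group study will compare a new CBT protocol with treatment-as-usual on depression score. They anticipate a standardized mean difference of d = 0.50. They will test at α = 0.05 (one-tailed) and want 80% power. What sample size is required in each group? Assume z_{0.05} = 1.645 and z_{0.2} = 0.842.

For two independent groups with equal n: n = 2·((z_{α} + z_β) / d)².
z_{α} + z_β = 1.645 + 0.842 = 2.487.
n = 2 × (2.487 / 0.50)² = 2 × 4.974² = 2 × 24.74 = 49.5.
Round up to the next whole participant.

n = 50 per group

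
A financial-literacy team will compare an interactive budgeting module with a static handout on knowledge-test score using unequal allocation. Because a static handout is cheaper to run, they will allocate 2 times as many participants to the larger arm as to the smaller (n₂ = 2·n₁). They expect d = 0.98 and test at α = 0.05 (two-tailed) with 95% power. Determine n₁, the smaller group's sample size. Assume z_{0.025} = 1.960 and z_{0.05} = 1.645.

n₁ = 21

With allocation ratio k = n₂/n₁ = 2, Var(x̄₁−x̄₂) = σ²(1/n₁ + 1/(k·n₁)) = σ²·(k+1)/(k·n₁).
So n₁ = (1 + 1/k)·((z_{α/2} + z_β)/d)² = 1.500 × (3.605/0.98)².
n₁ = 1.500 × 13.53 = 20.3.
Round up: n₁ = 21, giving n₂ = 2 × 21 = 42.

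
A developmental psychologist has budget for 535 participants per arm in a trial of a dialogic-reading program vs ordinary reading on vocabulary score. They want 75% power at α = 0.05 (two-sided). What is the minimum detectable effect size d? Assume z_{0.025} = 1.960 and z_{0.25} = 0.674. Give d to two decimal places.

For two independent groups of n = 535 each: d_min = (z_{α/2} + z_β)·√(2/n).
z-sum = 1.960 + 0.674 = 2.634.
d_min = 2.634 × √(2/535) = 2.634 × 0.0611 = 0.161.

d_min ≈ 0.16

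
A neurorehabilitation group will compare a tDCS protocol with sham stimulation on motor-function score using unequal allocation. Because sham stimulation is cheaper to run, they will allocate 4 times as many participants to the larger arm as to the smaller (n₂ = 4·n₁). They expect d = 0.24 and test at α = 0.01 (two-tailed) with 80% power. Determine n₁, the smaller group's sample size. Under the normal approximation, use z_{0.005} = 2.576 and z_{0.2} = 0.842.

n₁ = 254

With allocation ratio k = n₂/n₁ = 4, Var(x̄₁−x̄₂) = σ²(1/n₁ + 1/(k·n₁)) = σ²·(k+1)/(k·n₁).
So n₁ = (1 + 1/k)·((z_{α/2} + z_β)/d)² = 1.250 × (3.418/0.24)².
n₁ = 1.250 × 202.83 = 253.5.
Round up: n₁ = 254, giving n₂ = 4 × 254 = 1016.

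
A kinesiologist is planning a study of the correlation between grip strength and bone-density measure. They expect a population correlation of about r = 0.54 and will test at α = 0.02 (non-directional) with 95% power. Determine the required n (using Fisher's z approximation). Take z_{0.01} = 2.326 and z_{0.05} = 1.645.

Fisher's z: C = ½·ln((1+r)/(1−r)) = ½·ln(3.3478) = 0.6042.
n = ((z_{α/2} + z_β)/C)² + 3.
(2.326 + 1.645) / 0.6042 = 3.971 / 0.6042 = 6.572.
n = 6.572² + 3 = 43.20 + 3 = 46.2.
Round up.

n = 47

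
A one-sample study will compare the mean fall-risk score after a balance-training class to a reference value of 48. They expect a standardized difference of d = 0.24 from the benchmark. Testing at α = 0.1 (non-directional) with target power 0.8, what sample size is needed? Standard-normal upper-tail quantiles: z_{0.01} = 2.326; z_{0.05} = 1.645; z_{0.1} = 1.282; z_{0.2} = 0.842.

For a one-sample test: n = ((z_{α/2} + z_β) / d)².
z_{α/2} + z_β = 1.645 + 0.842 = 2.487.
n = (2.487 / 0.24)² = 10.363² = 107.38.
Round up.

n = 108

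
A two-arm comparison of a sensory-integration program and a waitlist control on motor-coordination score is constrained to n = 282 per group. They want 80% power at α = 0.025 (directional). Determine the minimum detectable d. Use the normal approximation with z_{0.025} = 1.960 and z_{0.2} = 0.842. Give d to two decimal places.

For two independent groups of n = 282 each: d_min = (z_{α} + z_β)·√(2/n).
z-sum = 1.960 + 0.842 = 2.802.
d_min = 2.802 × √(2/282) = 2.802 × 0.0842 = 0.236.

d_min ≈ 0.24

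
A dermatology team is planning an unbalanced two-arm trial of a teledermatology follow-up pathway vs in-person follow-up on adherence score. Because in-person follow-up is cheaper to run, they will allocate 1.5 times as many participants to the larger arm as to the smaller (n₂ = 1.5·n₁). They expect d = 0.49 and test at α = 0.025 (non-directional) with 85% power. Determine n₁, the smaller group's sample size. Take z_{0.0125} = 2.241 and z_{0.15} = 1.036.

With allocation ratio k = n₂/n₁ = 1.5, Var(x̄₁−x̄₂) = σ²(1/n₁ + 1/(k·n₁)) = σ²·(k+1)/(k·n₁).
So n₁ = (1 + 1/k)·((z_{α/2} + z_β)/d)² = 1.667 × (3.277/0.49)².
n₁ = 1.667 × 44.73 = 74.5.
Round up: n₁ = 75, giving n₂ = ⌈1.5 × 75⌉ = ⌈112.5⌉ = 113.

n₁ = 75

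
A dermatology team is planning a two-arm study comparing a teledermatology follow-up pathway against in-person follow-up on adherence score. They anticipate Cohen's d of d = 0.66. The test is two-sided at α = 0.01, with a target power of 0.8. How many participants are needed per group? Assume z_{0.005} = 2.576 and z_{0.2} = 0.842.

For two independent groups with equal n: n = 2·((z_{α/2} + z_β) / d)².
z_{α/2} + z_β = 2.576 + 0.842 = 3.418.
n = 2 × (3.418 / 0.66)² = 2 × 5.179² = 2 × 26.82 = 53.6.
Round up to the next whole participant.

n = 54 per group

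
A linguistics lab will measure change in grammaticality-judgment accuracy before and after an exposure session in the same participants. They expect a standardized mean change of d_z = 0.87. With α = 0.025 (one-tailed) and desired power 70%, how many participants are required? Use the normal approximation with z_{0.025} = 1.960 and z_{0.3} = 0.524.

n = 9 pairs

For a paired (one-sample on differences) test: n = ((z_{α} + z_β) / d)².
z_{α} + z_β = 1.960 + 0.524 = 2.484.
n = (2.484 / 0.87)² = 2.855² = 8.15.
Round up.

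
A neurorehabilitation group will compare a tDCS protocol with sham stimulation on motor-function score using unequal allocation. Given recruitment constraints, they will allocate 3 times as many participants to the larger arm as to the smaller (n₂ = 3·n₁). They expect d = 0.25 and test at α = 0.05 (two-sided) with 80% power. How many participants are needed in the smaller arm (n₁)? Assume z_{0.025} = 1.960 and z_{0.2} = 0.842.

With allocation ratio k = n₂/n₁ = 3, Var(x̄₁−x̄₂) = σ²(1/n₁ + 1/(k·n₁)) = σ²·(k+1)/(k·n₁).
So n₁ = (1 + 1/k)·((z_{α/2} + z_β)/d)² = 1.333 × (2.802/0.25)².
n₁ = 1.333 × 125.62 = 167.5.
Round up: n₁ = 168, giving n₂ = 3 × 168 = 504.

n₁ = 168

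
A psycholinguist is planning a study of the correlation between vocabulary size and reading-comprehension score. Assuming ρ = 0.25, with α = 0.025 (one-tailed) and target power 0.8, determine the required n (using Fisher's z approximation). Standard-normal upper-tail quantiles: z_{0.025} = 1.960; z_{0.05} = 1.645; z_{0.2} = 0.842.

Fisher's z: C = ½·ln((1+r)/(1−r)) = ½·ln(1.6667) = 0.2554.
n = ((z_{α} + z_β)/C)² + 3.
(1.960 + 0.842) / 0.2554 = 2.802 / 0.2554 = 10.971.
n = 10.971² + 3 = 120.36 + 3 = 123.4.
Round up.

n = 124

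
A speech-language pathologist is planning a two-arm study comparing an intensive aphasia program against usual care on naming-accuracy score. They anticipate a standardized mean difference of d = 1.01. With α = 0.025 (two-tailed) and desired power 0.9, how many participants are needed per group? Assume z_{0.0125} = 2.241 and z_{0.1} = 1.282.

For two independent groups with equal n: n = 2·((z_{α/2} + z_β) / d)².
z_{α/2} + z_β = 2.241 + 1.282 = 3.523.
n = 2 × (3.523 / 1.01)² = 2 × 3.488² = 2 × 12.17 = 24.3.
Round up to the next whole participant.

n = 25 per group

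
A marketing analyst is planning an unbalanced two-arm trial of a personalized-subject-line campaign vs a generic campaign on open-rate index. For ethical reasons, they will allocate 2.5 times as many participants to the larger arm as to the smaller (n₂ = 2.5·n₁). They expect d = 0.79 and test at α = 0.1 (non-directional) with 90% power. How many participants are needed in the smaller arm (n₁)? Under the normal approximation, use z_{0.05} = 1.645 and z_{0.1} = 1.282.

With allocation ratio k = n₂/n₁ = 2.5, Var(x̄₁−x̄₂) = σ²(1/n₁ + 1/(k·n₁)) = σ²·(k+1)/(k·n₁).
So n₁ = (1 + 1/k)·((z_{α/2} + z_β)/d)² = 1.400 × (2.927/0.79)².
n₁ = 1.400 × 13.73 = 19.2.
Round up: n₁ = 20, giving n₂ = 2.5 × 20 = 50.

n₁ = 20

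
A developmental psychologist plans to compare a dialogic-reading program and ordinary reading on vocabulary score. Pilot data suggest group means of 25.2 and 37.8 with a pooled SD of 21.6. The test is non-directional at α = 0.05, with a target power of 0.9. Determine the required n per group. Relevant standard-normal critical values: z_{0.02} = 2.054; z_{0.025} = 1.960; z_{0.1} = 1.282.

n = 62 per group

Cohen's d = |M₁ − M₂| / SD_pooled = |25.2 − 37.8| / 21.6 = 12.6 / 21.6 = 0.583.
For two independent groups with equal n: n = 2·((z_{α/2} + z_β) / d)².
z_{α/2} + z_β = 1.960 + 1.282 = 3.242.
n = 2 × (3.242 / 0.583)² = 2 × 5.561² = 2 × 30.92 = 61.8.
Round up to the next whole participant.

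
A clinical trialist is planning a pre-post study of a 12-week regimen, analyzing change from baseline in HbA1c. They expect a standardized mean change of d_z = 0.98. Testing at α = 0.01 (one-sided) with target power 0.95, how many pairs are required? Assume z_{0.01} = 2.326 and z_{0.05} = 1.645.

For a paired (one-sample on differences) test: n = ((z_{α} + z_β) / d)².
z_{α} + z_β = 2.326 + 1.645 = 3.971.
n = (3.971 / 0.98)² = 4.052² = 16.42.
Round up.

n = 17 pairs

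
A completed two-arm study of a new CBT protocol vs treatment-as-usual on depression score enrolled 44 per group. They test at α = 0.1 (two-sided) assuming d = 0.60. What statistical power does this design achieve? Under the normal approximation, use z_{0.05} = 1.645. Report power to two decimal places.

For two equal groups, power = Φ(d·√(n/2) − z_{α/2}).
d·√(n/2) = 0.60 × √(44/2) = 0.60 × 4.690 = 2.814.
z_β = 2.814 − 1.645 = 1.169.
Power = Φ(1.169) = 0.879.

power ≈ 0.88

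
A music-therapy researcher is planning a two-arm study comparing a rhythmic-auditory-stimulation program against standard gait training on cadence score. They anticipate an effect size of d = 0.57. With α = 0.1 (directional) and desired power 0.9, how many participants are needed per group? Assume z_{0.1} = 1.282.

For two independent groups with equal n: n = 2·((z_{α} + z_β) / d)².
z_{α} + z_β = 1.282 + 1.282 = 2.564.
n = 2 × (2.564 / 0.57)² = 2 × 4.498² = 2 × 20.23 = 40.5.
Round up to the next whole participant.

n = 41 per group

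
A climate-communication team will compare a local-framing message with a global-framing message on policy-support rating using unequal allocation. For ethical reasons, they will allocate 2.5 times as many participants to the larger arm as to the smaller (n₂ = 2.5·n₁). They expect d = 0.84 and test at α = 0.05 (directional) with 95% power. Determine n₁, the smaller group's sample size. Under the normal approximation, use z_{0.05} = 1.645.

With allocation ratio k = n₂/n₁ = 2.5, Var(x̄₁−x̄₂) = σ²(1/n₁ + 1/(k·n₁)) = σ²·(k+1)/(k·n₁).
So n₁ = (1 + 1/k)·((z_{α} + z_β)/d)² = 1.400 × (3.290/0.84)².
n₁ = 1.400 × 15.34 = 21.5.
Round up: n₁ = 22, giving n₂ = 2.5 × 22 = 55.

n₁ = 22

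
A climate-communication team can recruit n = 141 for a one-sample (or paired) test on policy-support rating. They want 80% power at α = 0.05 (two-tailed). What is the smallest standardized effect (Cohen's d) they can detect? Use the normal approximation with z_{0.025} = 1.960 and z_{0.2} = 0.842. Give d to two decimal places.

For a single sample (or paired design) of n = 141: d_min = (z_{α/2} + z_β)/√n.
z-sum = 1.960 + 0.842 = 2.802.
d_min = 2.802 / √141 = 2.802 / 11.874 = 0.236.

d_min ≈ 0.24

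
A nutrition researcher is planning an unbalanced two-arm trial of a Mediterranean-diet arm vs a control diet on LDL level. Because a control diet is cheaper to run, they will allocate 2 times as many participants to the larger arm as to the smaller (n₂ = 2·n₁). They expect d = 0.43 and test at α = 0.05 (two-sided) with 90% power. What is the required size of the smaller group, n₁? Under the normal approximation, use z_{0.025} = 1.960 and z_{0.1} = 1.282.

With allocation ratio k = n₂/n₁ = 2, Var(x̄₁−x̄₂) = σ²(1/n₁ + 1/(k·n₁)) = σ²·(k+1)/(k·n₁).
So n₁ = (1 + 1/k)·((z_{α/2} + z_β)/d)² = 1.500 × (3.242/0.43)².
n₁ = 1.500 × 56.84 = 85.3.
Round up: n₁ = 86, giving n₂ = 2 × 86 = 172.

n₁ = 86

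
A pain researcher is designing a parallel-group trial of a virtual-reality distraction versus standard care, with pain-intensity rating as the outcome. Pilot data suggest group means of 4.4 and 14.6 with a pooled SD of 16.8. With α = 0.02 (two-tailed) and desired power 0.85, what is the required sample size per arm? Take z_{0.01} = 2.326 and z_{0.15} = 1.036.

n = 62 per group

Cohen's d = |M₁ − M₂| / SD_pooled = |4.4 − 14.6| / 16.8 = 10.2 / 16.8 = 0.607.
For two independent groups with equal n: n = 2·((z_{α/2} + z_β) / d)².
z_{α/2} + z_β = 2.326 + 1.036 = 3.362.
n = 2 × (3.362 / 0.607)² = 2 × 5.539² = 2 × 30.68 = 61.4.
Round up to the next whole participant.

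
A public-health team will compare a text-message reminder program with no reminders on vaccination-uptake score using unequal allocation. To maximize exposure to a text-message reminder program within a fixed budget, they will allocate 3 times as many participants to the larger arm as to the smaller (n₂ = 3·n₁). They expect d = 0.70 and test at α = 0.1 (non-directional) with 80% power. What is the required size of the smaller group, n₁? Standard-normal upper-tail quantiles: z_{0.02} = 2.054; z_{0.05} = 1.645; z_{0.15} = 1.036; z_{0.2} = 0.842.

n₁ = 17

With allocation ratio k = n₂/n₁ = 3, Var(x̄₁−x̄₂) = σ²(1/n₁ + 1/(k·n₁)) = σ²·(k+1)/(k·n₁).
So n₁ = (1 + 1/k)·((z_{α/2} + z_β)/d)² = 1.333 × (2.487/0.70)².
n₁ = 1.333 × 12.62 = 16.8.
Round up: n₁ = 17, giving n₂ = 3 × 17 = 51.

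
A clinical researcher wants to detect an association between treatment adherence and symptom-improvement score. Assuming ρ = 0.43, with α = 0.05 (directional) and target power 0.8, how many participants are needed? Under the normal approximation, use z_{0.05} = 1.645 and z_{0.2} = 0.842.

Fisher's z: C = ½·ln((1+r)/(1−r)) = ½·ln(2.5088) = 0.4599.
n = ((z_{α} + z_β)/C)² + 3.
(1.645 + 0.842) / 0.4599 = 2.487 / 0.4599 = 5.408.
n = 5.408² + 3 = 29.24 + 3 = 32.2.
Round up.

n = 33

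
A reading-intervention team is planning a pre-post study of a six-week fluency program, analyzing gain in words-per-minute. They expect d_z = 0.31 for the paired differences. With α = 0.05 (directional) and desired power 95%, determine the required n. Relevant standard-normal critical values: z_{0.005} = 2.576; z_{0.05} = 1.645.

n = 113 pairs

For a paired (one-sample on differences) test: n = ((z_{α} + z_β) / d)².
z_{α} + z_β = 1.645 + 1.645 = 3.290.
n = (3.290 / 0.31)² = 10.613² = 112.63.
Round up.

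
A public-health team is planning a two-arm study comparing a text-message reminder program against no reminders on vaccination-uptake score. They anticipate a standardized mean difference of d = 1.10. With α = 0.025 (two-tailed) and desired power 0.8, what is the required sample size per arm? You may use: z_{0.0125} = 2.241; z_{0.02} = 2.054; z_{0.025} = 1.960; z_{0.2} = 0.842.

n = 16 per group

For two independent groups with equal n: n = 2·((z_{α/2} + z_β) / d)².
z_{α/2} + z_β = 2.241 + 0.842 = 3.083.
n = 2 × (3.083 / 1.10)² = 2 × 2.803² = 2 × 7.86 = 15.7.
Round up to the next whole participant.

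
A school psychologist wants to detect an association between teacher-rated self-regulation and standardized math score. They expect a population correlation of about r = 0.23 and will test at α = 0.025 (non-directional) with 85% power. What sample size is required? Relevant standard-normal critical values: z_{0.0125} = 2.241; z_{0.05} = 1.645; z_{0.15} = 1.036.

n = 199

Fisher's z: C = ½·ln((1+r)/(1−r)) = ½·ln(1.5974) = 0.2342.
n = ((z_{α/2} + z_β)/C)² + 3.
(2.241 + 1.036) / 0.2342 = 3.277 / 0.2342 = 13.992.
n = 13.992² + 3 = 195.78 + 3 = 198.8.
Round up.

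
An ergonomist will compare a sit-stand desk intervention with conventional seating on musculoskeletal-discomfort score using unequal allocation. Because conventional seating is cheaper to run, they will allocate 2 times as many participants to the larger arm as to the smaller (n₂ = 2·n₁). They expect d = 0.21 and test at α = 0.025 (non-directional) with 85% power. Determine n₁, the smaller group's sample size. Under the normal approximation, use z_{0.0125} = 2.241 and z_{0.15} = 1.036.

With allocation ratio k = n₂/n₁ = 2, Var(x̄₁−x̄₂) = σ²(1/n₁ + 1/(k·n₁)) = σ²·(k+1)/(k·n₁).
So n₁ = (1 + 1/k)·((z_{α/2} + z_β)/d)² = 1.500 × (3.277/0.21)².
n₁ = 1.500 × 243.51 = 365.3.
Round up: n₁ = 366, giving n₂ = 2 × 366 = 732.

n₁ = 366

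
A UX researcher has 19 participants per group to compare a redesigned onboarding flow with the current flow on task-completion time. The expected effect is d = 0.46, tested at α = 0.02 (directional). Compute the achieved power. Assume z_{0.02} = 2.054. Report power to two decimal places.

power ≈ 0.26

For two equal groups, power = Φ(d·√(n/2) − z_{α}).
d·√(n/2) = 0.46 × √(19/2) = 0.46 × 3.082 = 1.418.
z_β = 1.418 − 2.054 = -0.636.
Power = Φ(-0.636) = 0.262.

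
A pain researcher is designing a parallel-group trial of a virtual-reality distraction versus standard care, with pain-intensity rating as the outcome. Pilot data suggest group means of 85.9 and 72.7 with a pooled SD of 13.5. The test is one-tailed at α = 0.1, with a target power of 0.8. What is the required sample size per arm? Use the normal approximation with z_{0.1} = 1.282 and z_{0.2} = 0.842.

n = 10 per group

Cohen's d = |M₁ − M₂| / SD_pooled = |85.9 − 72.7| / 13.5 = 13.2 / 13.5 = 0.978.
For two independent groups with equal n: n = 2·((z_{α} + z_β) / d)².
z_{α} + z_β = 1.282 + 0.842 = 2.124.
n = 2 × (2.124 / 0.978)² = 2 × 2.172² = 2 × 4.72 = 9.4.
Round up to the next whole participant.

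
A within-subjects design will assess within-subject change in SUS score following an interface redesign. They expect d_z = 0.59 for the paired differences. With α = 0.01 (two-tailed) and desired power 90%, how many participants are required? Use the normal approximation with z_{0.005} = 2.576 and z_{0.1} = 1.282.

For a paired (one-sample on differences) test: n = ((z_{α/2} + z_β) / d)².
z_{α/2} + z_β = 2.576 + 1.282 = 3.858.
n = (3.858 / 0.59)² = 6.539² = 42.76.
Round up.

n = 43 pairs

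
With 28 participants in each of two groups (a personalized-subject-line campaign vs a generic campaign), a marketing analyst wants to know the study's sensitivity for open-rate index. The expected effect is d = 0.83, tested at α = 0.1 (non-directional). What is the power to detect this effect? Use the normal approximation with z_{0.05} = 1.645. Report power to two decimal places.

power ≈ 0.93

For two equal groups, power = Φ(d·√(n/2) − z_{α/2}).
d·√(n/2) = 0.83 × √(28/2) = 0.83 × 3.742 = 3.106.
z_β = 3.106 − 1.645 = 1.461.
Power = Φ(1.461) = 0.928.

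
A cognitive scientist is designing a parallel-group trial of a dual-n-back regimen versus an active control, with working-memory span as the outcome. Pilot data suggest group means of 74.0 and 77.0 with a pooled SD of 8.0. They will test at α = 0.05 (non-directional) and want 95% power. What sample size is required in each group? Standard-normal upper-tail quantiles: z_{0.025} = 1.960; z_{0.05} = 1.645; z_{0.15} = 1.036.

n = 185 per group

Cohen's d = |M₁ − M₂| / SD_pooled = |74.0 − 77.0| / 8.0 = 3.0 / 8.0 = 0.375.
For two independent groups with equal n: n = 2·((z_{α/2} + z_β) / d)².
z_{α/2} + z_β = 1.960 + 1.645 = 3.605.
n = 2 × (3.605 / 0.375)² = 2 × 9.613² = 2 × 92.42 = 184.8.
Round up to the next whole participant.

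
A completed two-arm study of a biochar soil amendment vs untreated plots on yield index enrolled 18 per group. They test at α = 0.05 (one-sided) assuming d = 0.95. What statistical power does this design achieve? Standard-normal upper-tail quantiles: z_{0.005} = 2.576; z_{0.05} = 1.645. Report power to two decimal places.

power ≈ 0.89

For two equal groups, power = Φ(d·√(n/2) − z_{α}).
d·√(n/2) = 0.95 × √(18/2) = 0.95 × 3.000 = 2.850.
z_β = 2.850 − 1.645 = 1.205.
Power = Φ(1.205) = 0.886.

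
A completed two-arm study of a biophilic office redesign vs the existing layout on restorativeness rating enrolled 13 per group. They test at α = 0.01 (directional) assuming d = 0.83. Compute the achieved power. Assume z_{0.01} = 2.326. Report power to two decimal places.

For two equal groups, power = Φ(d·√(n/2) − z_{α}).
d·√(n/2) = 0.83 × √(13/2) = 0.83 × 2.550 = 2.116.
z_β = 2.116 − 2.326 = -0.210.
Power = Φ(-0.210) = 0.417.

power ≈ 0.42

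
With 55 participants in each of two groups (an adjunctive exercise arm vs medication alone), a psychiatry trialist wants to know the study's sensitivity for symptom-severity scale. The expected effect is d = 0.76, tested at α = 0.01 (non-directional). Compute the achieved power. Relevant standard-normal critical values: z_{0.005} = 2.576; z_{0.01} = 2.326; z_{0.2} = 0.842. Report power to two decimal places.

For two equal groups, power = Φ(d·√(n/2) − z_{α/2}).
d·√(n/2) = 0.76 × √(55/2) = 0.76 × 5.244 = 3.985.
z_β = 3.985 − 2.576 = 1.409.
Power = Φ(1.409) = 0.921.

power ≈ 0.92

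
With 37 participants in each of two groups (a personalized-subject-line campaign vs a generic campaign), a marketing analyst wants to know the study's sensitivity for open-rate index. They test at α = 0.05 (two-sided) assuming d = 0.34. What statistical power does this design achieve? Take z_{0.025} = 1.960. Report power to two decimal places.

power ≈ 0.31

For two equal groups, power = Φ(d·√(n/2) − z_{α/2}).
d·√(n/2) = 0.34 × √(37/2) = 0.34 × 4.301 = 1.462.
z_β = 1.462 − 1.960 = -0.498.
Power = Φ(-0.498) = 0.309.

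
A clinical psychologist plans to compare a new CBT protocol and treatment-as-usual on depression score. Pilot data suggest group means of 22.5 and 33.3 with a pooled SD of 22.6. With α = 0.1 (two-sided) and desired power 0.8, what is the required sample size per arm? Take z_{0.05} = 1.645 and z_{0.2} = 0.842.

Cohen's d = |M₁ − M₂| / SD_pooled = |22.5 − 33.3| / 22.6 = 10.8 / 22.6 = 0.478.
For two independent groups with equal n: n = 2·((z_{α/2} + z_β) / d)².
z_{α/2} + z_β = 1.645 + 0.842 = 2.487.
n = 2 × (2.487 / 0.478)² = 2 × 5.203² = 2 × 27.07 = 54.1.
Round up to the next whole participant.

n = 55 per group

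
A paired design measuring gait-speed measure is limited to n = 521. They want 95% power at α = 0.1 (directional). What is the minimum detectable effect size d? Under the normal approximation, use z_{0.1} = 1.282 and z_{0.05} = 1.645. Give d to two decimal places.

For a single sample (or paired design) of n = 521: d_min = (z_{α} + z_β)/√n.
z-sum = 1.282 + 1.645 = 2.927.
d_min = 2.927 / √521 = 2.927 / 22.825 = 0.128.

d_min ≈ 0.13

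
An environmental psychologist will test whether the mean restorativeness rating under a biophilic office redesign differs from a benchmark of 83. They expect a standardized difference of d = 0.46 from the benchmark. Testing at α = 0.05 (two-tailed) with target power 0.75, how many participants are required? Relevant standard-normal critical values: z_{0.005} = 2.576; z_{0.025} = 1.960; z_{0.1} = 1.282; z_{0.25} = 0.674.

n = 33

For a one-sample test: n = ((z_{α/2} + z_β) / d)².
z_{α/2} + z_β = 1.960 + 0.674 = 2.634.
n = (2.634 / 0.46)² = 5.726² = 32.79.
Round up.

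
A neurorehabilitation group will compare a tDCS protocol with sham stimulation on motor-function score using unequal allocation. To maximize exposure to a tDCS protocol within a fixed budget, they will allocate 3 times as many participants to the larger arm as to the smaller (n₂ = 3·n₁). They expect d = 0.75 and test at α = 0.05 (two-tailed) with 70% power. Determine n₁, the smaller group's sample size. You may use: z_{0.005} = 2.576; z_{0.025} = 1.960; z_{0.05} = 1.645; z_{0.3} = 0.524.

n₁ = 15

With allocation ratio k = n₂/n₁ = 3, Var(x̄₁−x̄₂) = σ²(1/n₁ + 1/(k·n₁)) = σ²·(k+1)/(k·n₁).
So n₁ = (1 + 1/k)·((z_{α/2} + z_β)/d)² = 1.333 × (2.484/0.75)².
n₁ = 1.333 × 10.97 = 14.6.
Round up: n₁ = 15, giving n₂ = 3 × 15 = 45.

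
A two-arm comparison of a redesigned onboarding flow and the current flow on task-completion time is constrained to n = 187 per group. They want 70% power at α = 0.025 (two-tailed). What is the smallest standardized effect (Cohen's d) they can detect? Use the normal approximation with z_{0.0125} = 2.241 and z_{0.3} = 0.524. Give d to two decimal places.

For two independent groups of n = 187 each: d_min = (z_{α/2} + z_β)·√(2/n).
z-sum = 2.241 + 0.524 = 2.765.
d_min = 2.765 × √(2/187) = 2.765 × 0.1034 = 0.286.

d_min ≈ 0.29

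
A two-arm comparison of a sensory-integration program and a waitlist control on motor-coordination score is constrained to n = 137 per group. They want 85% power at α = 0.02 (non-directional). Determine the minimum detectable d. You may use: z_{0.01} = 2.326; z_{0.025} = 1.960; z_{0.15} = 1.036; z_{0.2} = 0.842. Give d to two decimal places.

d_min ≈ 0.41

For two independent groups of n = 137 each: d_min = (z_{α/2} + z_β)·√(2/n).
z-sum = 2.326 + 1.036 = 3.362.
d_min = 3.362 × √(2/137) = 3.362 × 0.1208 = 0.406.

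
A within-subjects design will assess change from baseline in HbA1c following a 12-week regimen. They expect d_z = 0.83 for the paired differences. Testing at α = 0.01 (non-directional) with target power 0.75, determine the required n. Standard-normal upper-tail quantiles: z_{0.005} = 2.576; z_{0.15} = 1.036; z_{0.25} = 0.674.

For a paired (one-sample on differences) test: n = ((z_{α/2} + z_β) / d)².
z_{α/2} + z_β = 2.576 + 0.674 = 3.250.
n = (3.250 / 0.83)² = 3.916² = 15.33.
Round up.

n = 16 pairs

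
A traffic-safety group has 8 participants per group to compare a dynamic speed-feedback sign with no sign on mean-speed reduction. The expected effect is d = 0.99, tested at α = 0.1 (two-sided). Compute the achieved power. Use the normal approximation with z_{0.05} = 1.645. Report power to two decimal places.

power ≈ 0.63

For two equal groups, power = Φ(d·√(n/2) − z_{α/2}).
d·√(n/2) = 0.99 × √(8/2) = 0.99 × 2.000 = 1.980.
z_β = 1.980 − 1.645 = 0.335.
Power = Φ(0.335) = 0.631.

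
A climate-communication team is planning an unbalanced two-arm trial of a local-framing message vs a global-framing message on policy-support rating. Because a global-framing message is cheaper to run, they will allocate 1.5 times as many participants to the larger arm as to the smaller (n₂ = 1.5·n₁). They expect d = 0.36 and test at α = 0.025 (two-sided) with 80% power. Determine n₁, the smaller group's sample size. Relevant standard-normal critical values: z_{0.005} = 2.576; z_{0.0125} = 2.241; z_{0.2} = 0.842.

n₁ = 123

With allocation ratio k = n₂/n₁ = 1.5, Var(x̄₁−x̄₂) = σ²(1/n₁ + 1/(k·n₁)) = σ²·(k+1)/(k·n₁).
So n₁ = (1 + 1/k)·((z_{α/2} + z_β)/d)² = 1.667 × (3.083/0.36)².
n₁ = 1.667 × 73.34 = 122.2.
Round up: n₁ = 123, giving n₂ = ⌈1.5 × 123⌉ = ⌈184.5⌉ = 185.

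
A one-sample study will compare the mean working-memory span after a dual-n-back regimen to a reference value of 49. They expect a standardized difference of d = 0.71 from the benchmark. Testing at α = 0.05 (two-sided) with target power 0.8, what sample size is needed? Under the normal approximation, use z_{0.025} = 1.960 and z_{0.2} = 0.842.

For a one-sample test: n = ((z_{α/2} + z_β) / d)².
z_{α/2} + z_β = 1.960 + 0.842 = 2.802.
n = (2.802 / 0.71)² = 3.946² = 15.57.
Round up.

n = 16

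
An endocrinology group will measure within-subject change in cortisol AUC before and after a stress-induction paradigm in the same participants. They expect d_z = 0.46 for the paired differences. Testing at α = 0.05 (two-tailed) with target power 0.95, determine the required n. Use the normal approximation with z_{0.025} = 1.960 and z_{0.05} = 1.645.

For a paired (one-sample on differences) test: n = ((z_{α/2} + z_β) / d)².
z_{α/2} + z_β = 1.960 + 1.645 = 3.605.
n = (3.605 / 0.46)² = 7.837² = 61.42.
Round up.

n = 62 pairs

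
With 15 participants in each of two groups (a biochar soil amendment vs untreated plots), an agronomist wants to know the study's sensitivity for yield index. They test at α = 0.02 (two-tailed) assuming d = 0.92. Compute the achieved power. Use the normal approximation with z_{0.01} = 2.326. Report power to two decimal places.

power ≈ 0.58

For two equal groups, power = Φ(d·√(n/2) − z_{α/2}).
d·√(n/2) = 0.92 × √(15/2) = 0.92 × 2.739 = 2.520.
z_β = 2.520 − 2.326 = 0.194.
Power = Φ(0.194) = 0.577.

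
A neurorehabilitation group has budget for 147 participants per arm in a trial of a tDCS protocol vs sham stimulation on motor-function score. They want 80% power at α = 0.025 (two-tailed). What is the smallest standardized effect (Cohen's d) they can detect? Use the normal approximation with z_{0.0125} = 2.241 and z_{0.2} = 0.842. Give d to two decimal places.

d_min ≈ 0.36

For two independent groups of n = 147 each: d_min = (z_{α/2} + z_β)·√(2/n).
z-sum = 2.241 + 0.842 = 3.083.
d_min = 3.083 × √(2/147) = 3.083 × 0.1166 = 0.360.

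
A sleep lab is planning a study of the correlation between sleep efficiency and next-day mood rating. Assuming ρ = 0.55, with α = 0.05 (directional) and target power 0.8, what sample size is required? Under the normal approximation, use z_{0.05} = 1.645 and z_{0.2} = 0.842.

Fisher's z: C = ½·ln((1+r)/(1−r)) = ½·ln(3.4444) = 0.6184.
n = ((z_{α} + z_β)/C)² + 3.
(1.645 + 0.842) / 0.6184 = 2.487 / 0.6184 = 4.022.
n = 4.022² + 3 = 16.17 + 3 = 19.2.
Round up.

n = 20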